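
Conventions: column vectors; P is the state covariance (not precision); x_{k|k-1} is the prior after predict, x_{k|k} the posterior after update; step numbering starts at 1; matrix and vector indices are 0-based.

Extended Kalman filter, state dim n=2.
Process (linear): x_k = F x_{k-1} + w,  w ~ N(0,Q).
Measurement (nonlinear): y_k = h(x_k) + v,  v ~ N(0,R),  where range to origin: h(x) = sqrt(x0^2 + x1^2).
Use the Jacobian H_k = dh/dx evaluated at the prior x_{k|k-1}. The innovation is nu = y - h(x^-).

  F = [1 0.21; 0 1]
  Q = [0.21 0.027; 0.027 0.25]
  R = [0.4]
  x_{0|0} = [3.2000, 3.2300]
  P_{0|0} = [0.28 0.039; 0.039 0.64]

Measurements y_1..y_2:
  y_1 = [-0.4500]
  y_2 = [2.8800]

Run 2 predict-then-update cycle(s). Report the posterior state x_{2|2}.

step 1: x^-=[3.8783, 3.2300]  P^-=[0.5346 0.2004; 0.2004 0.8900]  H_jac=[0.7684 0.6400]  S=[1.2772]  K=[0.4220; 0.5665]  nu=[-5.4972]  x^+=[1.5583, 0.1159]  P^+=[0.3071 -0.1050; -0.1050 0.4801]
step 2: x^-=[1.5826, 0.1159]  P^-=[0.4942 0.0229; 0.0229 0.7301]  H_jac=[0.9973 0.0730]  S=[0.8988]  K=[0.5502; 0.0847]  nu=[1.2931]  x^+=[2.2942, 0.2254]  P^+=[0.2221 -0.0190; -0.0190 0.7237]

x_post = [2.2942, 0.2254]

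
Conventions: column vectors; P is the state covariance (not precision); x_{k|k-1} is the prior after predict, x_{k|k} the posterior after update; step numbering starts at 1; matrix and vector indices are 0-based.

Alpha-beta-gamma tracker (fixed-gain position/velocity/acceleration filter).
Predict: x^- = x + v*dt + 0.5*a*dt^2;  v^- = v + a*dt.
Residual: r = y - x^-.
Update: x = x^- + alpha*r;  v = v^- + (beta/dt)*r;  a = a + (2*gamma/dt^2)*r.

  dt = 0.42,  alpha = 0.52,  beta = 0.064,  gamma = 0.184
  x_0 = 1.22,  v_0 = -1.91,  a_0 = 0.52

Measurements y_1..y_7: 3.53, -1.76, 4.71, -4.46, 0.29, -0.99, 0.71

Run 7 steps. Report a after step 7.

step 1: x_pred=0.4637  r=3.0663  x^+=2.0582  v^+=-1.2243  a^+=6.9169
step 2: x_pred=2.1540  r=-3.9140  x^+=0.1187  v^+=1.0843  a^+=-1.2484
step 3: x_pred=0.4640  r=4.2460  x^+=2.6719  v^+=1.2070  a^+=7.6094
step 4: x_pred=3.8500  r=-8.3100  x^+=-0.4712  v^+=3.1367  a^+=-9.7267
step 5: x_pred=-0.0117  r=0.3017  x^+=0.1452  v^+=-0.9026  a^+=-9.0974
step 6: x_pred=-1.0363  r=0.0463  x^+=-1.0122  v^+=-4.7164  a^+=-9.0008
step 7: x_pred=-3.7870  r=4.4970  x^+=-1.4485  v^+=-7.8115  a^+=0.3806

a_post = 0.3806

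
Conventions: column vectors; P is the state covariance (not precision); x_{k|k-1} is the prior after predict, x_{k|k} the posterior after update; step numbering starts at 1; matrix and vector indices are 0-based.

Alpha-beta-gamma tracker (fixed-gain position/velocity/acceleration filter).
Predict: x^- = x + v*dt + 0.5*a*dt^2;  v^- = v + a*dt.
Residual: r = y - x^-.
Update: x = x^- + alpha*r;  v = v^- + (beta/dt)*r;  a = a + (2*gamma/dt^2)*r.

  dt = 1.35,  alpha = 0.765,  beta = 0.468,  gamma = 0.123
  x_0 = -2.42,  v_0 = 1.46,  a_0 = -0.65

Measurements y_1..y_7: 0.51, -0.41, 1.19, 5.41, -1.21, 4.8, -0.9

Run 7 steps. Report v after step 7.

v_post = -1.0599

step 1: x_pred=-1.0413  r=1.5513  x^+=0.1454  v^+=1.1203  a^+=-0.4406
step 2: x_pred=1.2563  r=-1.6663  x^+=-0.0184  v^+=-0.0522  a^+=-0.6655
step 3: x_pred=-0.6953  r=1.8853  x^+=0.7469  v^+=-0.2971  a^+=-0.4110
step 4: x_pred=-0.0287  r=5.4387  x^+=4.1319  v^+=1.0334  a^+=0.3231
step 5: x_pred=5.8214  r=-7.0314  x^+=0.4424  v^+=-0.9680  a^+=-0.6260
step 6: x_pred=-1.4349  r=6.2349  x^+=3.3348  v^+=0.3483  a^+=0.2155
step 7: x_pred=4.0014  r=-4.9014  x^+=0.2518  v^+=-1.0599  a^+=-0.4460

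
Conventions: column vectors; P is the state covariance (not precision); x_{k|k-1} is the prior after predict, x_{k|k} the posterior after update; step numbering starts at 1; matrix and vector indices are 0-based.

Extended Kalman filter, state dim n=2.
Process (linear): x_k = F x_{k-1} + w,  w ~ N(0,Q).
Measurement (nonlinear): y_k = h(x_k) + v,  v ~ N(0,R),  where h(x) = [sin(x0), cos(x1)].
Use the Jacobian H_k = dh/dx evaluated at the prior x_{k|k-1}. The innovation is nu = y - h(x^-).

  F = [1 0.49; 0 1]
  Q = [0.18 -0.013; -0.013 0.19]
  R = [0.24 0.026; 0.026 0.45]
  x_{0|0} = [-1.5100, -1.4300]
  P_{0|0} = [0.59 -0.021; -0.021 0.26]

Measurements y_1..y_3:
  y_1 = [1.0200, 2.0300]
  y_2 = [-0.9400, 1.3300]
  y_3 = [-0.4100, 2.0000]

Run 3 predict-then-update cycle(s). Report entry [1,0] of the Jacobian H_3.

H_jac[1,0] = 0.0000

step 1: x^-=[-2.2107, -1.4300]  P^-=[0.8118 0.0934; 0.0934 0.4500]  H_jac=[-0.5971 0.0000; 0.0000 0.9901]  S=[0.5295 -0.0292; -0.0292 0.8911]  K=[-0.9115 0.0739; -0.0779 0.4974]  nu=[1.8222, 1.8897]  x^+=[-3.7320, -0.6320]  P^+=[0.3631 0.0096; 0.0096 0.2240]
step 2: x^-=[-4.0416, -0.6320]  P^-=[0.6064 0.1064; 0.1064 0.4140]  H_jac=[-0.6216 0.0000; 0.0000 0.5907]  S=[0.4743 -0.0131; -0.0131 0.5945]  K=[-0.7923 0.0883; -0.1282 0.4086]  nu=[-1.7234, 0.5231]  x^+=[-2.6301, -0.1973]  P^+=[0.3022 0.0324; 0.0324 0.3056]
step 3: x^-=[-2.7267, -0.1973]  P^-=[0.5874 0.1692; 0.1692 0.4956]  H_jac=[-0.9152 0.0000; 0.0000 0.1960]  S=[0.7319 -0.0043; -0.0043 0.4690]  K=[-0.7340 0.0639; -0.2103 0.2051]  nu=[-0.0069, 1.0194]  x^+=[-2.6565, 0.0133]  P^+=[0.1907 0.0493; 0.0493 0.4431]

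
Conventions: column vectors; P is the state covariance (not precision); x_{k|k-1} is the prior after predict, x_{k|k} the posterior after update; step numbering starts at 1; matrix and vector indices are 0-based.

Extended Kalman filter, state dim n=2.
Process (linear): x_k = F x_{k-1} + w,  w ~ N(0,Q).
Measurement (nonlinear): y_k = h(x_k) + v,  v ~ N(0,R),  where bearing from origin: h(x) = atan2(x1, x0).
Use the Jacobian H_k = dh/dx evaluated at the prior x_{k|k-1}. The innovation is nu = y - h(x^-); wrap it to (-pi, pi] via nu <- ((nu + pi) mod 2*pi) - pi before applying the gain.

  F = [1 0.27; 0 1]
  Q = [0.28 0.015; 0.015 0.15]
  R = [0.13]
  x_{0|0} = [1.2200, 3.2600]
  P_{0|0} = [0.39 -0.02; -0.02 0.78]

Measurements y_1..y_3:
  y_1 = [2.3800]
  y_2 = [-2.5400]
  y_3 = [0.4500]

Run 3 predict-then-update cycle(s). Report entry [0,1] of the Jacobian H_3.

step 1: x^-=[2.1002, 3.2600]  P^-=[0.7161 0.2056; 0.2056 0.9300]  H_jac=[-0.2168 0.1397]  S=[0.1693]  K=[-0.7471; 0.5038]  nu=[1.3815]  x^+=[1.0681, 3.9560]  P^+=[0.6215 0.2693; 0.2693 0.8870]
step 2: x^-=[2.1362, 3.9560]  P^-=[1.1116 0.5238; 0.5238 1.0370]  H_jac=[-0.1957 0.1057]  S=[0.1625]  K=[-0.9982; 0.0435]  nu=[2.6675]  x^+=[-0.5266, 4.0721]  P^+=[0.9497 0.5309; 0.5309 1.0367]
step 3: x^-=[0.5729, 4.0721]  P^-=[1.5920 0.8258; 0.8258 1.1867]  H_jac=[-0.2408 0.0339]  S=[0.2102]  K=[-1.6907; -0.7548]  nu=[-0.9810]  x^+=[2.2315, 4.8126]  P^+=[0.9912 0.5576; 0.5576 1.0670]

H_jac[0,1] = 0.0339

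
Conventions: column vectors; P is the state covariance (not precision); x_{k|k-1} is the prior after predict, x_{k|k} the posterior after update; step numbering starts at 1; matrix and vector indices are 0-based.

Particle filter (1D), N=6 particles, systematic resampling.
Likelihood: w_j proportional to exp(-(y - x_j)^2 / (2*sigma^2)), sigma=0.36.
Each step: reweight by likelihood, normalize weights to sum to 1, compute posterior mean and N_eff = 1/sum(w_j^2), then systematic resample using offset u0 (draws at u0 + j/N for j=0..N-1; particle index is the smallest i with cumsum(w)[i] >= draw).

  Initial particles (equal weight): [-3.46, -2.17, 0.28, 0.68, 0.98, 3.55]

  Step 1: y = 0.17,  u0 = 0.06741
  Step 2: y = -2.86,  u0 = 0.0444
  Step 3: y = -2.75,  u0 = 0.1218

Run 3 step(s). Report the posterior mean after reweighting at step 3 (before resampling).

step 1: w=[0.0000, 0.0000, 0.6814, 0.2618, 0.0568, 0.0000]  mean=0.4245  Neff=1.8653  idx=[2, 2, 2, 2, 3, 3]
step 2: w=[0.2500, 0.2500, 0.2500, 0.2500, 0.0000, 0.0000]  mean=0.2800  Neff=4.0001  idx=[0, 0, 1, 2, 2, 3]
step 3: w=[0.1667, 0.1667, 0.1667, 0.1667, 0.1667, 0.1667]  mean=0.2800  Neff=6.0000  idx=[0, 1, 2, 3, 4, 5]

post_mean = 0.2800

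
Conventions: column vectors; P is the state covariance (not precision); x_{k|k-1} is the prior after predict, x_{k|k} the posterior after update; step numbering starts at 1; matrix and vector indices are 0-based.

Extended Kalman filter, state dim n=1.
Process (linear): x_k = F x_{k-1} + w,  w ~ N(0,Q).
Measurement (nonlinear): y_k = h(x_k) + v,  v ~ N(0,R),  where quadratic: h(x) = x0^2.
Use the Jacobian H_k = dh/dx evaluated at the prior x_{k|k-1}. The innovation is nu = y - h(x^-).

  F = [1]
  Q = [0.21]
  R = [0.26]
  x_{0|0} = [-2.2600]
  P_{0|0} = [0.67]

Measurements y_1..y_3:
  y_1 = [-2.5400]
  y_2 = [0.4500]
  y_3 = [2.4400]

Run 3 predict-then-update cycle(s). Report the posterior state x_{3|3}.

step 1: x^-=[-2.2600]  P^-=[0.8800]  H_jac=[-4.5200]  S=[18.2388]  K=[-0.2181]  nu=[-7.6476]  x^+=[-0.5922]  P^+=[0.0125]
step 2: x^-=[-0.5922]  P^-=[0.2225]  H_jac=[-1.1843]  S=[0.5722]  K=[-0.4607]  nu=[0.0993]  x^+=[-0.6379]  P^+=[0.1011]
step 3: x^-=[-0.6379]  P^-=[0.3111]  H_jac=[-1.2759]  S=[0.7665]  K=[-0.5179]  nu=[2.0330]  x^+=[-1.6909]  P^+=[0.1055]

x_post = [-1.6909]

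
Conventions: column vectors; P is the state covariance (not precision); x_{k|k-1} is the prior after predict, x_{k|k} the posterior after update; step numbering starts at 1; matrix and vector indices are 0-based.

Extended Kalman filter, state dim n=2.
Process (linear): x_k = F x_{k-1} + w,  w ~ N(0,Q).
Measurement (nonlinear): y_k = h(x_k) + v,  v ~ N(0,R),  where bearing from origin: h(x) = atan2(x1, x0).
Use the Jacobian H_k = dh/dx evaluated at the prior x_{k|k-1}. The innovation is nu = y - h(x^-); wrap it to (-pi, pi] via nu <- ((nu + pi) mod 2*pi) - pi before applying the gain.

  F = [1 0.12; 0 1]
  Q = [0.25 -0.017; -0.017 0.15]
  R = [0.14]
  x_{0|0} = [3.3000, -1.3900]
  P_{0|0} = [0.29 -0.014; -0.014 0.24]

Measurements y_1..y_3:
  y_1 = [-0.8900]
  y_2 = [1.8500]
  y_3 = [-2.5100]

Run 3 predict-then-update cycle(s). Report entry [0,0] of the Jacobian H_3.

step 1: x^-=[3.1332, -1.3900]  P^-=[0.5401 -0.0022; -0.0022 0.3900]  H_jac=[0.1183 0.2667]  S=[0.1752]  K=[0.3615; 0.5923]  nu=[-0.4725]  x^+=[2.9624, -1.6698]  P^+=[0.5172 -0.0397; -0.0397 0.3286]
step 2: x^-=[2.7621, -1.6698]  P^-=[0.7624 -0.0173; -0.0173 0.4786]  H_jac=[0.1603 0.2651]  S=[0.1918]  K=[0.6134; 0.6472]  nu=[2.3938]  x^+=[4.2304, -0.1205]  P^+=[0.6903 -0.0934; -0.0934 0.3982]
step 3: x^-=[4.2160, -0.1205]  P^-=[0.9236 -0.0626; -0.0626 0.5482]  H_jac=[0.0068 0.2370]  S=[0.1706]  K=[-0.0503; 0.7590]  nu=[-2.4814]  x^+=[4.3408, -2.0038]  P^+=[0.9231 -0.0561; -0.0561 0.4499]

H_jac[0,0] = 0.0068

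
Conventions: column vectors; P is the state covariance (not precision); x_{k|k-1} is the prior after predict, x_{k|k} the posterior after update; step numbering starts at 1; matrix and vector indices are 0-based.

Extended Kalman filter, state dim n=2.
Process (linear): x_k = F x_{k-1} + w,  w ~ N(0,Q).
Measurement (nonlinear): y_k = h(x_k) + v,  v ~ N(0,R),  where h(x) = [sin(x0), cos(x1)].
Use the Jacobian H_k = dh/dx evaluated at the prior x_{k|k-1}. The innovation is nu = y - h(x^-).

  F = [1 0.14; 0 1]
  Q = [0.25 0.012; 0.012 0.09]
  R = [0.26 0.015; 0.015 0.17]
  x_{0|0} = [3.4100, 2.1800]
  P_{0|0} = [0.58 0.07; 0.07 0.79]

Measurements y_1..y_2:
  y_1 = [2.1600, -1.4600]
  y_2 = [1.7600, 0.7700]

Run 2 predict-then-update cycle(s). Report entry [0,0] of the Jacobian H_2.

step 1: x^-=[3.7152, 2.1800]  P^-=[0.8651 0.1926; 0.1926 0.8800]  H_jac=[-0.8399 0.0000; 0.0000 -0.8201]  S=[0.8703 0.1477; 0.1477 0.7619]  K=[-0.8269 -0.0470; -0.0260 -0.9422]  nu=[2.7027, -0.8878]  x^+=[1.5221, 2.9462]  P^+=[0.2568 0.0249; 0.0249 0.1958]
step 2: x^-=[1.9346, 2.9462]  P^-=[0.5176 0.0643; 0.0643 0.2858]  H_jac=[-0.3558 0.0000; 0.0000 -0.1941]  S=[0.3255 0.0194; 0.0194 0.1808]  K=[-0.5653 -0.0082; -0.0523 -0.3013]  nu=[0.8254, 1.7510]  x^+=[1.4535, 2.3755]  P^+=[0.4134 0.0509; 0.0509 0.2679]

H_jac[0,0] = -0.3558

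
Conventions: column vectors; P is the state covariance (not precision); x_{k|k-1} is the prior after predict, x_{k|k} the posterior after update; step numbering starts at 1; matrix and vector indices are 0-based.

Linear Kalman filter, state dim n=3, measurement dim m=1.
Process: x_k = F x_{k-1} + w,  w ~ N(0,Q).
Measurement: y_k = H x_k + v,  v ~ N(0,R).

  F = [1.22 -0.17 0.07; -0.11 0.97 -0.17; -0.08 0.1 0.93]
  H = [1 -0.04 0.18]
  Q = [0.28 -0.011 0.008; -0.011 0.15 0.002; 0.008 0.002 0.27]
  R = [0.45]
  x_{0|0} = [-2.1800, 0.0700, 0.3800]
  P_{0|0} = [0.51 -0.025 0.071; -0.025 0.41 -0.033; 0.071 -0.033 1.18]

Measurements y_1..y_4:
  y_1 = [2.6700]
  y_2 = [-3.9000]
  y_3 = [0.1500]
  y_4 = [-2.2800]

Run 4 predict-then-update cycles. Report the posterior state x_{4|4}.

x_post = [-1.9176, -0.0376, 0.9053]

step 1: x^-=[-2.6449, 0.2431, 0.5348]  P^-=[1.0800 -0.2096 0.1098; -0.2096 0.5949 -0.1736; 0.1098 -0.1736 1.2816]  S=[1.6313]  K=[0.6793; -0.1622; 0.2130]  nu=[5.2284]  x^+=[0.9068, -0.6051, 1.6485]  P^+=[0.3272 -0.0298 -0.1262; -0.0298 0.5520 -0.1172; -0.1262 -0.1172 1.2076]
step 2: x^-=[1.3246, -0.9670, 1.4000]  P^-=[0.7825 -0.1804 -0.0835; -0.1804 0.7485 -0.2224; -0.0835 -0.2224 1.3195]  S=[1.2640]  K=[0.6129; -0.1980; 0.1289]  nu=[-5.5152]  x^+=[-2.0556, 0.1253, 0.6893]  P^+=[0.3077 -0.0269 -0.1834; -0.0269 0.6989 -0.1902; -0.1834 -0.1902 1.2986]
step 3: x^-=[-2.4809, 0.2305, 0.8180]  P^-=[0.7490 -0.1944 -0.1313; -0.1944 0.9105 -0.2825; -0.1313 -0.2825 1.3944]  S=[1.2179]  K=[0.6019; -0.2312; 0.1075]  nu=[2.4929]  x^+=[-0.9804, -0.3459, 1.0861]  P^+=[0.3077 -0.0248 -0.2102; -0.0248 0.8454 -0.2522; -0.2102 -0.2522 1.3803]
step 4: x^-=[-1.0612, -0.4123, 1.0539]  P^-=[0.7496 -0.2172 -0.1491; -0.2172 1.0696 -0.3339; -0.1491 -0.3339 1.4590]  S=[1.2171]  K=[0.6010; -0.2630; 0.1043]  nu=[-1.4250]  x^+=[-1.9176, -0.0376, 0.9053]  P^+=[0.3100 -0.0248 -0.2253; -0.0248 0.9855 -0.3005; -0.2253 -0.3005 1.4458]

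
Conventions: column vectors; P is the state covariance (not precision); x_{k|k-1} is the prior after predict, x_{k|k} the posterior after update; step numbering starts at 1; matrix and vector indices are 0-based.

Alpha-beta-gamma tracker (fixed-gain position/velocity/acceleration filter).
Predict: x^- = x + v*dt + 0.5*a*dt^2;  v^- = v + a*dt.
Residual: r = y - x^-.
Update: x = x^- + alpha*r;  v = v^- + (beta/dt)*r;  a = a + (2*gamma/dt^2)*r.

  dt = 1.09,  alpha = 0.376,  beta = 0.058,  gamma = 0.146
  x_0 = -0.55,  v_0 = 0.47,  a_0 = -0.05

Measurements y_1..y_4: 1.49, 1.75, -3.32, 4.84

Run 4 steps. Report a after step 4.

step 1: x_pred=-0.0674  r=1.5574  x^+=0.5182  v^+=0.4984  a^+=0.3328
step 2: x_pred=1.2591  r=0.4909  x^+=1.4437  v^+=0.8872  a^+=0.4534
step 3: x_pred=2.6801  r=-6.0001  x^+=0.4240  v^+=1.0622  a^+=-1.0212
step 4: x_pred=0.9751  r=3.8649  x^+=2.4283  v^+=0.1547  a^+=-0.0714

a_post = -0.0714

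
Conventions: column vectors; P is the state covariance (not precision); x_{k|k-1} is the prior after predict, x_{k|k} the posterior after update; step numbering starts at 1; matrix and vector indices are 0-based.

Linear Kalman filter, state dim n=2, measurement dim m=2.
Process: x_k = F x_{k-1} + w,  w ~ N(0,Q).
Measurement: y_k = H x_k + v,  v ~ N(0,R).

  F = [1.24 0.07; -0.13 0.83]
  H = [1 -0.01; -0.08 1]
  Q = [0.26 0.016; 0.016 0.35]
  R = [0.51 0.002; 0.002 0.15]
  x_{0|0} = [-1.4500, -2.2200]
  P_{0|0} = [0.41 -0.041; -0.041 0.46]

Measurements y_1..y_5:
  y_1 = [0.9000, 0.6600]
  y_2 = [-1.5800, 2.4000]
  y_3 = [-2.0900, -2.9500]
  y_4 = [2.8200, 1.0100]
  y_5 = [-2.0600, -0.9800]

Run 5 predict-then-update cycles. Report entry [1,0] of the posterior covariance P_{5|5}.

P_post[1,0] = 0.0184

step 1: x^-=[-1.9534, -1.6541]  P^-=[0.8856 -0.0652; -0.0652 0.6827]  S=[1.3969 -0.1409; -0.1409 0.8488]  K=[0.6288 -0.0559; 0.0307 0.8156]  nu=[2.8369, 2.1578]  x^+=[-0.2903, 0.1928]  P^+=[0.3207 0.0185; 0.0185 0.1239]
step 2: x^-=[-0.3465, 0.1978]  P^-=[0.7570 -0.0096; -0.0096 0.4368]  S=[1.2672 -0.0725; -0.0725 0.5931]  K=[0.5948 -0.0455; 0.0314 0.7415]  nu=[-1.2316, 2.1745]  x^+=[-1.1781, 1.7715]  P^+=[0.3035 0.0186; 0.0186 0.1128]
step 3: x^-=[-1.3368, 1.6235]  P^-=[0.7304 -0.0074; -0.0074 0.4288]  S=[1.2406 -0.0681; -0.0681 0.5847]  K=[0.5864 -0.0442; 0.0311 0.7381]  nu=[-0.7370, -4.6804]  x^+=[-1.5619, -1.8539]  P^+=[0.2991 0.0185; 0.0185 0.1122]
step 4: x^-=[-2.0665, -1.3357]  P^-=[0.7237 -0.0069; -0.0069 0.4284]  S=[1.2339 -0.0670; -0.0670 0.5841]  K=[0.5842 -0.0438; 0.0311 0.7379]  nu=[4.8731, 2.1804]  x^+=[0.6849, 0.4246]  P^+=[0.2980 0.0184; 0.0184 0.1122]
step 5: x^-=[0.8790, 0.2634]  P^-=[0.7220 -0.0067; -0.0067 0.4284]  S=[1.2322 -0.0668; -0.0668 0.5841]  K=[0.5837 -0.0437; 0.0311 0.7379]  nu=[-2.9364, -1.1731]  x^+=[-0.7836, -0.6934]  P^+=[0.2978 0.0184; 0.0184 0.1122]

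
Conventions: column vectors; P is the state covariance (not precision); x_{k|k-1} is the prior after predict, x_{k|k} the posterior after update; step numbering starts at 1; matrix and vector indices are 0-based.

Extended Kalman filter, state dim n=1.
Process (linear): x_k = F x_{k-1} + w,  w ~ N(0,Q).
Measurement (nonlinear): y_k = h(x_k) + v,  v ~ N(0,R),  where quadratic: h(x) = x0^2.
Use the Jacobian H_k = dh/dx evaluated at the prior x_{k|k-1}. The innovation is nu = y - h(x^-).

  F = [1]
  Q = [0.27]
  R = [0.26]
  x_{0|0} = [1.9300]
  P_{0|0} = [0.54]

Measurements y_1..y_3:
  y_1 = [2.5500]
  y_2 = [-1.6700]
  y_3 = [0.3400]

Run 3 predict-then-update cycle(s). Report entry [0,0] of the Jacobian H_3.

step 1: x^-=[1.9300]  P^-=[0.8100]  H_jac=[3.8600]  S=[12.3287]  K=[0.2536]  nu=[-1.1749]  x^+=[1.6320]  P^+=[0.0171]
step 2: x^-=[1.6320]  P^-=[0.2871]  H_jac=[3.2641]  S=[3.3186]  K=[0.2824]  nu=[-4.3336]  x^+=[0.4084]  P^+=[0.0225]
step 3: x^-=[0.4084]  P^-=[0.2925]  H_jac=[0.8168]  S=[0.4551]  K=[0.5249]  nu=[0.1732]  x^+=[0.4993]  P^+=[0.1671]

H_jac[0,0] = 0.8168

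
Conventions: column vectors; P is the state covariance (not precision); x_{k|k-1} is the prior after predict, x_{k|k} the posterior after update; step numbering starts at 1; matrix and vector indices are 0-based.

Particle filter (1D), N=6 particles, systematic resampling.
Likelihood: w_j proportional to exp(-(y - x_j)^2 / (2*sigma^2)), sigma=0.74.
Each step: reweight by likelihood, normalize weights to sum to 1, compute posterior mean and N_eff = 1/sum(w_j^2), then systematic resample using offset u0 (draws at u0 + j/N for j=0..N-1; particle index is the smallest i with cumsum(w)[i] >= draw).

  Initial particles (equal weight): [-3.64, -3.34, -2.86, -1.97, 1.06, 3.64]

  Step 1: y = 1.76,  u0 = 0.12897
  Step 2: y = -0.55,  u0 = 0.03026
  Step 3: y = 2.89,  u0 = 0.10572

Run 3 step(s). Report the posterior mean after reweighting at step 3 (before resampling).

post_mean = 1.0600

step 1: w=[0.0000, 0.0000, 0.0000, 0.0000, 0.9416, 0.0584]  mean=1.2107  Neff=1.1236  idx=[4, 4, 4, 4, 4, 5]
step 2: w=[0.2000, 0.2000, 0.2000, 0.2000, 0.2000, 0.0000]  mean=1.0600  Neff=5.0000  idx=[0, 0, 1, 2, 3, 4]
step 3: w=[0.1667, 0.1667, 0.1667, 0.1667, 0.1667, 0.1667]  mean=1.0600  Neff=6.0000  idx=[0, 1, 2, 3, 4, 5]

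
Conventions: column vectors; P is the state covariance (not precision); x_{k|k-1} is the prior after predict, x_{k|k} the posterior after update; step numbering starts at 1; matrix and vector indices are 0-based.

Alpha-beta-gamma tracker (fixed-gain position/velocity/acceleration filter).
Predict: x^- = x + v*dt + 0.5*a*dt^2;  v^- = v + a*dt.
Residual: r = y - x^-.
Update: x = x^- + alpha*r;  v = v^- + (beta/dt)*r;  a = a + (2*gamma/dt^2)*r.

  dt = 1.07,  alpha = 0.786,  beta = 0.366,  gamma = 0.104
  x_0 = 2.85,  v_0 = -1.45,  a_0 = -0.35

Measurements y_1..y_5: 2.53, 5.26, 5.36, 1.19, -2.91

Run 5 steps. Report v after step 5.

v_post = -1.9879

step 1: x_pred=1.0981  r=1.4319  x^+=2.2236  v^+=-1.3347  a^+=-0.0899
step 2: x_pred=0.7440  r=4.5160  x^+=4.2936  v^+=0.1138  a^+=0.7306
step 3: x_pred=4.8336  r=0.5264  x^+=5.2474  v^+=1.0756  a^+=0.8262
step 4: x_pred=6.8712  r=-5.6812  x^+=2.4058  v^+=0.0164  a^+=-0.2059
step 5: x_pred=2.3054  r=-5.2154  x^+=-1.7939  v^+=-1.9879  a^+=-1.1534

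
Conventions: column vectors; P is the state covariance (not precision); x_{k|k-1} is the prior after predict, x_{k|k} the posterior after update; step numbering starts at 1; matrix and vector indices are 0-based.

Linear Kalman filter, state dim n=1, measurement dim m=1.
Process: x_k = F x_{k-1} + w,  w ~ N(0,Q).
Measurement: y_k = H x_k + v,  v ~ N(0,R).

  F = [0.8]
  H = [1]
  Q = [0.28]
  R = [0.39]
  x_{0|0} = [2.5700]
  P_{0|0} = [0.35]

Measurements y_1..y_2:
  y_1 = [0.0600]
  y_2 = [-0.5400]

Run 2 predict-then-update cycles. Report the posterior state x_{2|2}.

x_post = [0.0780]

step 1: x^-=[2.0560]  P^-=[0.5040]  S=[0.8940]  K=[0.5638]  nu=[-1.9960]  x^+=[0.9307]  P^+=[0.2199]
step 2: x^-=[0.7446]  P^-=[0.4207]  S=[0.8107]  K=[0.5189]  nu=[-1.2846]  x^+=[0.0780]  P^+=[0.2024]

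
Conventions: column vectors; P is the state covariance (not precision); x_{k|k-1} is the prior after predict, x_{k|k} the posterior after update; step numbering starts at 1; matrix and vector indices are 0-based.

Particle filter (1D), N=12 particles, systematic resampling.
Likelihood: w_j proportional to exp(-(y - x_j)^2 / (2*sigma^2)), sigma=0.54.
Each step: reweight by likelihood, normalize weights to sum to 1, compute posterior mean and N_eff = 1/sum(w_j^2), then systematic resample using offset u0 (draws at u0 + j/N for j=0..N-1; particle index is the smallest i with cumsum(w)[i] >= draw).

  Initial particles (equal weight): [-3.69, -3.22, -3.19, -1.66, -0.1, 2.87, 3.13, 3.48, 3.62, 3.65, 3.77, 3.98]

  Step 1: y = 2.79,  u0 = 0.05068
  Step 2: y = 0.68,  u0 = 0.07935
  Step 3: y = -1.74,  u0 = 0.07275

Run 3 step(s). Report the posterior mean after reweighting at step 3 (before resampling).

post_mean = 2.8708

step 1: w=[0.0000, 0.0000, 0.0000, 0.0000, 0.0000, 0.3170, 0.2628, 0.1417, 0.0984, 0.0902, 0.0617, 0.0283]  mean=3.2558  Neff=4.7161  idx=[5, 5, 5, 5, 6, 6, 6, 7, 7, 8, 9, 10]
step 2: w=[0.2277, 0.2277, 0.2277, 0.2277, 0.0288, 0.0288, 0.0288, 0.0012, 0.0012, 0.0003, 0.0002, 0.0001]  mean=2.8944  Neff=4.7665  idx=[0, 0, 1, 1, 1, 2, 2, 2, 3, 3, 4, 6]
step 3: w=[0.0997, 0.0997, 0.0997, 0.0997, 0.0997, 0.0997, 0.0997, 0.0997, 0.0997, 0.0997, 0.0015, 0.0015]  mean=2.8708  Neff=10.0581  idx=[0, 1, 2, 3, 4, 4, 5, 6, 7, 8, 9, 9]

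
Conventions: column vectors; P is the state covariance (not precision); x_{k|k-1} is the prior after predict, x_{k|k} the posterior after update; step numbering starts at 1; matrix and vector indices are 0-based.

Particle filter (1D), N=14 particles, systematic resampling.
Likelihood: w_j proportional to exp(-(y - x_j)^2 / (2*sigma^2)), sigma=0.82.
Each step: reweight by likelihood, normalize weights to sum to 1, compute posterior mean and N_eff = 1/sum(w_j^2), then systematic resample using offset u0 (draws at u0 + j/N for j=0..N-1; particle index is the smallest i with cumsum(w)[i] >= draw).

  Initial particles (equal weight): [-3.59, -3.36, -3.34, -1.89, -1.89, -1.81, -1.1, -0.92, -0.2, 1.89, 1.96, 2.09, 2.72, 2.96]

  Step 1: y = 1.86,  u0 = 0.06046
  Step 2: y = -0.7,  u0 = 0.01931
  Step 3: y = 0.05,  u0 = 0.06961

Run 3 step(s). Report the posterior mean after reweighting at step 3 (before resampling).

post_mean = 1.9373

step 1: w=[0.0000, 0.0000, 0.0000, 0.0000, 0.0000, 0.0000, 0.0004, 0.0008, 0.0107, 0.2508, 0.2491, 0.2413, 0.1448, 0.1021]  mean=2.1593  Neff=4.6578  idx=[9, 9, 9, 10, 10, 10, 10, 11, 11, 11, 12, 12, 13, 13]
step 2: w=[0.1342, 0.1342, 0.1342, 0.1021, 0.1021, 0.1021, 0.1021, 0.0603, 0.0603, 0.0603, 0.0033, 0.0033, 0.0009, 0.0009]  mean=1.9622  Neff=9.3818  idx=[0, 0, 1, 1, 2, 2, 3, 4, 4, 5, 6, 6, 8, 9]
step 3: w=[0.0829, 0.0829, 0.0829, 0.0829, 0.0829, 0.0829, 0.0682, 0.0682, 0.0682, 0.0682, 0.0682, 0.0682, 0.0466, 0.0466]  mean=1.9373  Neff=13.6018  idx=[0, 1, 2, 3, 4, 5, 6, 7, 8, 9, 10, 11, 12, 13]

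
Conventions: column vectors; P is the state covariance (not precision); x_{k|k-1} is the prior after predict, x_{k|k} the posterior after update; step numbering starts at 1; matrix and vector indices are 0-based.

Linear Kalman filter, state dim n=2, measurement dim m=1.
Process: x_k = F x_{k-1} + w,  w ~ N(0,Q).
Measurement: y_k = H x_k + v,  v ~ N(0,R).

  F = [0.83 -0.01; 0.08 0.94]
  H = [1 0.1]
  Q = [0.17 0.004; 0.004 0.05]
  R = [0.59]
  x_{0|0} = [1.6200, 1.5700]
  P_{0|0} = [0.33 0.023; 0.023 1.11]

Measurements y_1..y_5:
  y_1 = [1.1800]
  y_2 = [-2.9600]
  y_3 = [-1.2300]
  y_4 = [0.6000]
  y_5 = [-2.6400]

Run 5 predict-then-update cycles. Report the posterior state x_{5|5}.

step 1: x^-=[1.3289, 1.6054]  P^-=[0.3971 0.0334; 0.0334 1.0364]  S=[1.0041]  K=[0.3988; 0.1365]  nu=[-0.3094]  x^+=[1.2055, 1.5632]  P^+=[0.2374 -0.0212; -0.0212 1.0177]
step 2: x^-=[0.9849, 1.5658]  P^-=[0.3340 -0.0064; -0.0064 0.9475]  S=[0.9322]  K=[0.3576; 0.0948]  nu=[-4.1015]  x^+=[-0.4818, 1.1769]  P^+=[0.2148 -0.0380; -0.0380 0.9392]
step 3: x^-=[-0.4117, 1.0677]  P^-=[0.3187 -0.0202; -0.0202 0.8755]  S=[0.9134]  K=[0.3467; 0.0738]  nu=[-0.9251]  x^+=[-0.7324, 0.9995]  P^+=[0.2089 -0.0435; -0.0435 0.8705]
step 4: x^-=[-0.6179, 0.8809]  P^-=[0.3147 -0.0242; -0.0242 0.8140]  S=[0.9080]  K=[0.3439; 0.0630]  nu=[1.1298]  x^+=[-0.2293, 0.9521]  P^+=[0.2073 -0.0439; -0.0439 0.8104]
step 5: x^-=[-0.1998, 0.8766]  P^-=[0.3136 -0.0241; -0.0241 0.7608]  S=[0.9064]  K=[0.3434; 0.0574]  nu=[-2.5278]  x^+=[-1.0678, 0.7315]  P^+=[0.2068 -0.0419; -0.0419 0.7578]

x_post = [-1.0678, 0.7315]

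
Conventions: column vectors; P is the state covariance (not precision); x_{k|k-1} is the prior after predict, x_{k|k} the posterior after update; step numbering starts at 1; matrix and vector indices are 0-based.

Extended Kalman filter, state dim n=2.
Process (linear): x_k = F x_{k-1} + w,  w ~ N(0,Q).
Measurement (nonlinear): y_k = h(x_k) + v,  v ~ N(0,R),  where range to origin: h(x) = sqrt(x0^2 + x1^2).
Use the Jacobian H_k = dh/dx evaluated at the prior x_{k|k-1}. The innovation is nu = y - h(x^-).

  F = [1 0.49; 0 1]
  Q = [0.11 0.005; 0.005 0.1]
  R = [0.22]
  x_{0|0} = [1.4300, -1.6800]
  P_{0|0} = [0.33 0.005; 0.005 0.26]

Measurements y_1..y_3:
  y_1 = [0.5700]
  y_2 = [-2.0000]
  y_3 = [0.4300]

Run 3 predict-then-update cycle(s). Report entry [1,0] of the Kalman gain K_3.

step 1: x^-=[0.6068, -1.6800]  P^-=[0.5073 0.1374; 0.1374 0.3600]  H_jac=[0.3397 -0.9405]  S=[0.5092]  K=[0.0847; -0.5733]  nu=[-1.2162]  x^+=[0.5038, -0.9828]  P^+=[0.5037 0.1621; 0.1621 0.1927]
step 2: x^-=[0.0223, -0.9828]  P^-=[0.8188 0.2615; 0.2615 0.2927]  H_jac=[0.0227 -0.9997]  S=[0.5011]  K=[-0.4848; -0.5721]  nu=[-2.9830]  x^+=[1.4683, 0.7237]  P^+=[0.7011 0.1226; 0.1226 0.1287]
step 3: x^-=[1.8229, 0.7237]  P^-=[0.9621 0.1906; 0.1906 0.2287]  H_jac=[0.9294 0.3690]  S=[1.2129]  K=[0.7952; 0.2156]  nu=[-1.5314]  x^+=[0.6052, 0.3936]  P^+=[0.1951 -0.0174; -0.0174 0.1723]

K[1,0] = 0.2156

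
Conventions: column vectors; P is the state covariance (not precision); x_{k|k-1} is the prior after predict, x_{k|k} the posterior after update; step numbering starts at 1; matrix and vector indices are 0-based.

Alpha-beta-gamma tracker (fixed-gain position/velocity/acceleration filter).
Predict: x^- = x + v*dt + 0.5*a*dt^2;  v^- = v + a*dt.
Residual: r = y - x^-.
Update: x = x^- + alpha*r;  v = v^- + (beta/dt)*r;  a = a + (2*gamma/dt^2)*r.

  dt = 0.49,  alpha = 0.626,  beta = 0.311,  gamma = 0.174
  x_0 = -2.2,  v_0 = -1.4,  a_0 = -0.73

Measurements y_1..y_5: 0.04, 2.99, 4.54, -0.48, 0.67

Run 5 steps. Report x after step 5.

step 1: x_pred=-2.9736  r=3.0136  x^+=-1.0871  v^+=0.1550  a^+=3.6380
step 2: x_pred=-0.5744  r=3.5644  x^+=1.6569  v^+=4.1999  a^+=8.8042
step 3: x_pred=4.7718  r=-0.2318  x^+=4.6267  v^+=8.3668  a^+=8.4682
step 4: x_pred=9.7431  r=-10.2231  x^+=3.3434  v^+=6.0277  a^+=-6.3491
step 5: x_pred=5.5348  r=-4.8648  x^+=2.4894  v^+=-0.1710  a^+=-13.4001

x_post = 2.4894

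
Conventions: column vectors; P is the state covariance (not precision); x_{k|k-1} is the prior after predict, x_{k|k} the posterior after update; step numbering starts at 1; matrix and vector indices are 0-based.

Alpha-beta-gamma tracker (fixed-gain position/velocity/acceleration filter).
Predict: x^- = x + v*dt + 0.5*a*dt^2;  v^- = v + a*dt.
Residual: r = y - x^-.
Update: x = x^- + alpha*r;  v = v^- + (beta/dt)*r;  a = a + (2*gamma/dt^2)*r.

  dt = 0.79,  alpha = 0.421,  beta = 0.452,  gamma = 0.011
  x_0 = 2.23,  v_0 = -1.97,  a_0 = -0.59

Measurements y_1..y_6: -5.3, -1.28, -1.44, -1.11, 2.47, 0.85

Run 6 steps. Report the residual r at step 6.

resid = -2.1042

step 1: x_pred=0.4896  r=-5.7896  x^+=-1.9478  v^+=-5.7486  a^+=-0.7941
step 2: x_pred=-6.7370  r=5.4570  x^+=-4.4396  v^+=-3.2537  a^+=-0.6017
step 3: x_pred=-7.1978  r=5.7578  x^+=-4.7738  v^+=-0.4347  a^+=-0.3988
step 4: x_pred=-5.2416  r=4.1316  x^+=-3.5022  v^+=1.6142  a^+=-0.2531
step 5: x_pred=-2.3060  r=4.7760  x^+=-0.2953  v^+=4.1468  a^+=-0.0848
step 6: x_pred=2.9542  r=-2.1042  x^+=2.0684  v^+=2.8759  a^+=-0.1589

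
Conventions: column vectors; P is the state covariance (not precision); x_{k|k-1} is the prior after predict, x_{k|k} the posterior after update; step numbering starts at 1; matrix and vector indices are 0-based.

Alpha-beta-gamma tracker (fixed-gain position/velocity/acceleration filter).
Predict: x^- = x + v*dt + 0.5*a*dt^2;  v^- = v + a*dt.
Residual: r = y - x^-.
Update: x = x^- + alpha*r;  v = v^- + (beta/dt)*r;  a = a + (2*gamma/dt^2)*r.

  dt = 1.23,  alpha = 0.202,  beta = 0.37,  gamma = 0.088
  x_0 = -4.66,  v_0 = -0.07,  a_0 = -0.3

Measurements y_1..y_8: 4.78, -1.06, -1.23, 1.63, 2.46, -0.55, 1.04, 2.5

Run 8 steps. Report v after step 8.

v_post = -1.9949

step 1: x_pred=-4.9730  r=9.7530  x^+=-3.0029  v^+=2.4948  a^+=0.8346
step 2: x_pred=0.6971  r=-1.7571  x^+=0.3421  v^+=2.9928  a^+=0.6302
step 3: x_pred=4.5001  r=-5.7301  x^+=3.3426  v^+=2.0443  a^+=-0.0364
step 4: x_pred=5.8296  r=-4.1996  x^+=4.9812  v^+=0.7363  a^+=-0.5249
step 5: x_pred=5.4898  r=-3.0298  x^+=4.8777  v^+=-0.8208  a^+=-0.8774
step 6: x_pred=3.2044  r=-3.7544  x^+=2.4460  v^+=-3.0294  a^+=-1.3142
step 7: x_pred=-2.2742  r=3.3142  x^+=-1.6048  v^+=-3.6489  a^+=-0.9286
step 8: x_pred=-6.7953  r=9.2953  x^+=-4.9177  v^+=-1.9949  a^+=0.1527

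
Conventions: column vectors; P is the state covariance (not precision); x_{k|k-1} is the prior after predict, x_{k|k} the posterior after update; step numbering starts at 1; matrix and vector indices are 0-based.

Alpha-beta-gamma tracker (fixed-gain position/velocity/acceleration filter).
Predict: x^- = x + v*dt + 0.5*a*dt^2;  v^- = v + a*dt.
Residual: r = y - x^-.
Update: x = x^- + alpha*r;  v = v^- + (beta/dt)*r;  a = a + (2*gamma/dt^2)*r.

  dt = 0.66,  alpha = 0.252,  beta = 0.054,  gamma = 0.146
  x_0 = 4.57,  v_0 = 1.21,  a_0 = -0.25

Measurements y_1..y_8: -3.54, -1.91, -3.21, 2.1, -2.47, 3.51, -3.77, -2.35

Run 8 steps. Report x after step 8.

step 1: x_pred=5.3142  r=-8.8542  x^+=3.0829  v^+=0.3206  a^+=-6.1853
step 2: x_pred=1.9473  r=-3.8573  x^+=0.9753  v^+=-4.0773  a^+=-8.7710
step 3: x_pred=-3.6261  r=0.4161  x^+=-3.5212  v^+=-9.8321  a^+=-8.4921
step 4: x_pred=-11.8600  r=13.9600  x^+=-8.3421  v^+=-14.2947  a^+=0.8659
step 5: x_pred=-17.5880  r=15.1180  x^+=-13.7783  v^+=-12.4863  a^+=11.0001
step 6: x_pred=-19.6235  r=23.1335  x^+=-13.7938  v^+=-3.3335  a^+=26.5074
step 7: x_pred=-10.2207  r=6.4507  x^+=-8.5951  v^+=14.6891  a^+=30.8315
step 8: x_pred=7.8148  r=-10.1648  x^+=5.2533  v^+=34.2062  a^+=24.0176

x_post = 5.2533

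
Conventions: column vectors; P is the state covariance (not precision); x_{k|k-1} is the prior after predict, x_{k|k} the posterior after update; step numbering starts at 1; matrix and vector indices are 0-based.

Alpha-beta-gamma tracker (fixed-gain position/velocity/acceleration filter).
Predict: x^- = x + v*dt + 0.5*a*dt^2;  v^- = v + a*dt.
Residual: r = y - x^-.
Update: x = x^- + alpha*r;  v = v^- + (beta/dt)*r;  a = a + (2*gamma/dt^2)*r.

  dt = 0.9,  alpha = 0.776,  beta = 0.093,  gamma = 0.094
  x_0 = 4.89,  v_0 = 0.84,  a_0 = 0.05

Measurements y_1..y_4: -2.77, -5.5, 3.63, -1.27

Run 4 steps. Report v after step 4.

step 1: x_pred=5.6662  r=-8.4362  x^+=-0.8803  v^+=0.0133  a^+=-1.9080
step 2: x_pred=-1.6411  r=-3.8589  x^+=-4.6356  v^+=-2.1027  a^+=-2.8037
step 3: x_pred=-7.6636  r=11.2936  x^+=1.1002  v^+=-3.4591  a^+=-0.1825
step 4: x_pred=-2.0868  r=0.8168  x^+=-1.4530  v^+=-3.5389  a^+=0.0071

v_post = -3.5389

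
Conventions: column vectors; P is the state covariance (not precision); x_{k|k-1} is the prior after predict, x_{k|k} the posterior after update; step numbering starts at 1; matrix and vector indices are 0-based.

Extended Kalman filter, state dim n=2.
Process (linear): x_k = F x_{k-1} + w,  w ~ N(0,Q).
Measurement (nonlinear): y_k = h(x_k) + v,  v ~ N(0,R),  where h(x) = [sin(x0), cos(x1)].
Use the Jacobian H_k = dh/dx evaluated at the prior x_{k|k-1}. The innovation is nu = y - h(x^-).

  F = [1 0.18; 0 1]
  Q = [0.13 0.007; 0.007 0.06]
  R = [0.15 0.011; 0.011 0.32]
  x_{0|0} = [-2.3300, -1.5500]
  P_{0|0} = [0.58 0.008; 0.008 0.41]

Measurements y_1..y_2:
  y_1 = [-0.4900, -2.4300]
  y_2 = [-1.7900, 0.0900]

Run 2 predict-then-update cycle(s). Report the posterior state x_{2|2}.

x_post = [-1.9610, -2.6913]

step 1: x^-=[-2.6090, -1.5500]  P^-=[0.7262 0.0888; 0.0888 0.4700]  H_jac=[-0.8615 0.0000; 0.0000 0.9998]  S=[0.6889 -0.0655; -0.0655 0.7898]  K=[-0.9045 0.0374; -0.0549 0.5904]  nu=[0.0178, -2.4508]  x^+=[-2.7168, -2.9979]  P^+=[0.1570 0.0020; 0.0020 0.1884]
step 2: x^-=[-3.2564, -2.9979]  P^-=[0.2938 0.0429; 0.0429 0.2484]  H_jac=[-0.9934 0.0000; 0.0000 0.1432]  S=[0.4400 0.0049; 0.0049 0.3251]  K=[-0.6638 0.0289; -0.0982 0.1108]  nu=[-1.9046, 1.0797]  x^+=[-1.9610, -2.6913]  P^+=[0.0999 0.0136; 0.0136 0.2402]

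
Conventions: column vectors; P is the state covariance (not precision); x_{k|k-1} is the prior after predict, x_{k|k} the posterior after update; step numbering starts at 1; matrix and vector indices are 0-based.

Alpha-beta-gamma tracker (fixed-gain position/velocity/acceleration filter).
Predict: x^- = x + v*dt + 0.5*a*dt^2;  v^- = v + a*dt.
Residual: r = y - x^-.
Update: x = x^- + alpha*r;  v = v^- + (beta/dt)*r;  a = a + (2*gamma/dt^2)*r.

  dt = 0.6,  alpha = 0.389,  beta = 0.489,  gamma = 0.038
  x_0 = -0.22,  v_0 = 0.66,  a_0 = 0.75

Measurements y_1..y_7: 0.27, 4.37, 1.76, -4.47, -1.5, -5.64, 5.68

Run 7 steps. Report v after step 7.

v_post = 5.0824

step 1: x_pred=0.3110  r=-0.0410  x^+=0.2951  v^+=1.0766  a^+=0.7413
step 2: x_pred=1.0744  r=3.2956  x^+=2.3564  v^+=4.2073  a^+=1.4371
step 3: x_pred=5.1395  r=-3.3795  x^+=3.8248  v^+=2.3153  a^+=0.7236
step 4: x_pred=5.3443  r=-9.8143  x^+=1.5265  v^+=-5.2492  a^+=-1.3483
step 5: x_pred=-1.8657  r=0.3657  x^+=-1.7234  v^+=-5.7601  a^+=-1.2711
step 6: x_pred=-5.4083  r=-0.2317  x^+=-5.4984  v^+=-6.7116  a^+=-1.3200
step 7: x_pred=-9.7630  r=15.4430  x^+=-3.7557  v^+=5.0824  a^+=1.9402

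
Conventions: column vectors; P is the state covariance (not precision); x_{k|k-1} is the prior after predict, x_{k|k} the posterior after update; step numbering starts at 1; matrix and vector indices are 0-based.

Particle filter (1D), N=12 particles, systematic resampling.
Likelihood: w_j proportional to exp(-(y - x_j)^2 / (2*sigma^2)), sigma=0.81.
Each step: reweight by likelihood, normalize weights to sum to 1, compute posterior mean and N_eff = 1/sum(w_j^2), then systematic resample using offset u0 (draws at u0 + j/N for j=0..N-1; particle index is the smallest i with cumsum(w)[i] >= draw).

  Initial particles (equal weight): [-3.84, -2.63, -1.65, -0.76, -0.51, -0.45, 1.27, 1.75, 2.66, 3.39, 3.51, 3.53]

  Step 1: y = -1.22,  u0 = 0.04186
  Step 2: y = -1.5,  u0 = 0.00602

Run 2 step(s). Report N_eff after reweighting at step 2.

N_eff = 10.6827

step 1: w=[0.0016, 0.0672, 0.2654, 0.2601, 0.2081, 0.1945, 0.0027, 0.0004, 0.0000, 0.0000, 0.0000, 0.0000]  mean=-1.0081  Neff=4.4692  idx=[1, 2, 2, 2, 3, 3, 3, 4, 4, 4, 5, 5]
step 2: w=[0.0498, 0.1295, 0.1295, 0.1295, 0.0868, 0.0868, 0.0868, 0.0624, 0.0624, 0.0624, 0.0569, 0.0569]  mean=-1.1169  Neff=10.6827  idx=[0, 1, 1, 2, 3, 3, 4, 5, 6, 7, 9, 10]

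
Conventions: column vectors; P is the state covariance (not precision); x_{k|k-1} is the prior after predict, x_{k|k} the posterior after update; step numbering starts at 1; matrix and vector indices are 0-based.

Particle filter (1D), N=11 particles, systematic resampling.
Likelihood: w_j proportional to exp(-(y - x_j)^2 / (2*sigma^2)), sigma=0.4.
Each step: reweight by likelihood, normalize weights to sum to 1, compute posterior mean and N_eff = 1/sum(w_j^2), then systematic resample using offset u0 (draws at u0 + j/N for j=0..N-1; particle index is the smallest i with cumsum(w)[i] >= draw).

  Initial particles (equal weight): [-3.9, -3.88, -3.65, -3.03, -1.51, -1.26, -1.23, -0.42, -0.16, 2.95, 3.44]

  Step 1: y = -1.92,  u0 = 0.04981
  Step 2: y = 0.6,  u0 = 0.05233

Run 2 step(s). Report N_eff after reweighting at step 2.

N_eff = 5.3043

step 1: w=[0.0000, 0.0000, 0.0001, 0.0194, 0.5396, 0.2339, 0.2061, 0.0008, 0.0001, 0.0000, 0.0000]  mean=-1.4226  Neff=2.5723  idx=[4, 4, 4, 4, 4, 4, 5, 5, 5, 6, 6]
step 2: w=[0.0074, 0.0074, 0.0074, 0.0074, 0.0074, 0.0074, 0.1640, 0.1640, 0.1640, 0.2318, 0.2318]  mean=-1.2572  Neff=5.3043  idx=[6, 6, 7, 7, 8, 8, 9, 9, 10, 10, 10]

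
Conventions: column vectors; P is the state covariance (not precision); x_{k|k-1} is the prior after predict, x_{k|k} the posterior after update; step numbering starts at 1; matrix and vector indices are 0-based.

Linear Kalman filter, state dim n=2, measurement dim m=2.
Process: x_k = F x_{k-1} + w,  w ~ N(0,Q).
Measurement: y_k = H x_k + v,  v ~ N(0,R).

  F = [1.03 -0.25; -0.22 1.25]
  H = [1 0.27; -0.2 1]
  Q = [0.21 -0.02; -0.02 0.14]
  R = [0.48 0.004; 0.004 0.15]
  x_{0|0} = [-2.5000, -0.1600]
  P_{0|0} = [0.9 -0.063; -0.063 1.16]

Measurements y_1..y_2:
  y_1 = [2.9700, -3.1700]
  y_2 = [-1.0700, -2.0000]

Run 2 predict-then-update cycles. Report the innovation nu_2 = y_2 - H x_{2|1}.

innov = [-2.8866, 2.2590]

step 1: x^-=[-2.5350, 0.3500]  P^-=[1.2698 -0.6710; -0.6710 2.0307]  S=[1.5354 -0.3364; -0.3364 2.4999]  K=[0.6470 -0.2829; 0.1132 0.8812]  nu=[5.4105, -4.0270]  x^+=[2.1048, -2.5864]  P^+=[0.3038 0.0209; 0.0209 0.1368]
step 2: x^-=[2.8146, -3.6961]  P^-=[0.5301 -0.1035; -0.1035 0.3570]  S=[0.9802 -0.1036; -0.1036 0.5696]  K=[0.4827 -0.2801; 0.0640 0.6747]  nu=[-2.8866, 2.2590]  x^+=[0.7885, -2.3567]  P^+=[0.2290 0.0057; 0.0057 0.1026]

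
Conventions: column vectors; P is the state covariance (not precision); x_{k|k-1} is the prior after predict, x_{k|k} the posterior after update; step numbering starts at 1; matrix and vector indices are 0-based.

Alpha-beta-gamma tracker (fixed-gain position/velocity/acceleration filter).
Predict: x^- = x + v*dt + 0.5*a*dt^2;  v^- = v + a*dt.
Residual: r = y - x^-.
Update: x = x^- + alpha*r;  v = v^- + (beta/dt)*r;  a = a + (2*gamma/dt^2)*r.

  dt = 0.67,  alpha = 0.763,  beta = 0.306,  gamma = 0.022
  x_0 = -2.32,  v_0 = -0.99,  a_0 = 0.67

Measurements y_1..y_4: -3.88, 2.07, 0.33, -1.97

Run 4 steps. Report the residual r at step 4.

step 1: x_pred=-2.8329  r=-1.0471  x^+=-3.6318  v^+=-1.0193  a^+=0.5674
step 2: x_pred=-4.1874  r=6.2574  x^+=0.5870  v^+=2.2187  a^+=1.1807
step 3: x_pred=2.3385  r=-2.0085  x^+=0.8060  v^+=2.0924  a^+=0.9838
step 4: x_pred=2.4288  r=-4.3988  x^+=-0.9275  v^+=0.7426  a^+=0.5527

resid = -4.3988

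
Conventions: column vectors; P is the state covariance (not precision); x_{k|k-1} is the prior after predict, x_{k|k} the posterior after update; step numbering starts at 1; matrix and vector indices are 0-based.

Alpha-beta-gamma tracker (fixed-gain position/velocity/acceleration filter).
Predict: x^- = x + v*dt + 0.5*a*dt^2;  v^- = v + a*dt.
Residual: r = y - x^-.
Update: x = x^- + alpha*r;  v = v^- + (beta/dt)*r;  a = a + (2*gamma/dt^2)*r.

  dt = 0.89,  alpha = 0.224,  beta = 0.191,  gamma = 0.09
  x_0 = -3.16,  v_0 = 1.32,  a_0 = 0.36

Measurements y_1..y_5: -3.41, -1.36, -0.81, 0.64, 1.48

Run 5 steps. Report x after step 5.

step 1: x_pred=-1.8426  r=-1.5674  x^+=-2.1937  v^+=1.3040  a^+=0.0038
step 2: x_pred=-1.0316  r=-0.3284  x^+=-1.1052  v^+=1.2370  a^+=-0.0708
step 3: x_pred=-0.0323  r=-0.7777  x^+=-0.2065  v^+=1.0071  a^+=-0.2475
step 4: x_pred=0.5917  r=0.0483  x^+=0.6025  v^+=0.7971  a^+=-0.2366
step 5: x_pred=1.2183  r=0.2617  x^+=1.2769  v^+=0.6427  a^+=-0.1771

x_post = 1.2769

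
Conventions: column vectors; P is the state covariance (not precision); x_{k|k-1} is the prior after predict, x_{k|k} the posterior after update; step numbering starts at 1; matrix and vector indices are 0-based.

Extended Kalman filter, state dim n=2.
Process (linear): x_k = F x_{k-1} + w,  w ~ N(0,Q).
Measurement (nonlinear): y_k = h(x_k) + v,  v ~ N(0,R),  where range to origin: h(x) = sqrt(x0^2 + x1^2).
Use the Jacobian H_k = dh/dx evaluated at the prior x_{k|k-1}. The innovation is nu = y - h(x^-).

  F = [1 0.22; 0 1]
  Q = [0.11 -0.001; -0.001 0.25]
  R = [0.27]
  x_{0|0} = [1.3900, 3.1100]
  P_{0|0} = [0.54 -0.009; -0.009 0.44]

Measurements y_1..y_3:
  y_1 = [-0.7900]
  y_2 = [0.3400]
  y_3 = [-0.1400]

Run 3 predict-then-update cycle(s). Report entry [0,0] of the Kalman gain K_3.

K[0,0] = 0.3310

step 1: x^-=[2.0742, 3.1100]  P^-=[0.6673 0.0868; 0.0868 0.6900]  H_jac=[0.5549 0.8319]  S=[1.0332]  K=[0.4283; 0.6022]  nu=[-4.5282]  x^+=[0.1348, 0.3829]  P^+=[0.4778 -0.1797; -0.1797 0.3153]
step 2: x^-=[0.2191, 0.3829]  P^-=[0.5240 -0.1113; -0.1113 0.5653]  H_jac=[0.4965 0.8680]  S=[0.7292]  K=[0.2243; 0.5971]  nu=[-0.1012]  x^+=[0.1964, 0.3225]  P^+=[0.4873 -0.2090; -0.2090 0.3053]
step 3: x^-=[0.2673, 0.3225]  P^-=[0.5202 -0.1428; -0.1428 0.5553]  H_jac=[0.6381 0.7699]  S=[0.6706]  K=[0.3310; 0.5016]  nu=[-0.5589]  x^+=[0.0823, 0.0422]  P^+=[0.4467 -0.2542; -0.2542 0.3865]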